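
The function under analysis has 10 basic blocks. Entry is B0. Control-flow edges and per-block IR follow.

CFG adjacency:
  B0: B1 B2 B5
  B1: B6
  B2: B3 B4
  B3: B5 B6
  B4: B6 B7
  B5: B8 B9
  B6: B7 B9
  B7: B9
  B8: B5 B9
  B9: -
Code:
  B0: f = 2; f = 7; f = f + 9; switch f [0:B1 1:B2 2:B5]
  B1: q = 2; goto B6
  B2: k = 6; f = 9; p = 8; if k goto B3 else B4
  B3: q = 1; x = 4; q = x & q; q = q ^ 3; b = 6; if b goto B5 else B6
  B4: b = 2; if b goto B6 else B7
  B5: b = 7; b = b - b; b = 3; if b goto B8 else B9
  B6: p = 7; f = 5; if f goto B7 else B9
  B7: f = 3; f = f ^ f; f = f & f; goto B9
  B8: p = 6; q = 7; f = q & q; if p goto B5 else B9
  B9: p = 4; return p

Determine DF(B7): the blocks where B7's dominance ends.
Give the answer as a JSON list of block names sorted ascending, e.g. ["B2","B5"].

Answer: ["B9"]

Working:
idom tree: B1←B0 B2←B0 B3←B2 B4←B2 B5←B0 B6←B0 B7←B0 B8←B5 B9←B0
Join-block Dom:
  B5: preds {B0,B3,B8}: {B0} ∩ {B0,B2,B3} ∩ {B0,B5,B8} = {B0}; idom=B0
  B6: preds {B1,B3,B4}: {B0,B1} ∩ {B0,B2,B3} ∩ {B0,B2,B4} = {B0}; idom=B0
  B7: preds {B4,B6}: {B0,B2,B4} ∩ {B0,B6} = {B0}; idom=B0
  B9: preds {B5,B6,B7,B8}: {B0,B5} ∩ {B0,B6} ∩ {B0,B7} ∩ {B0,B5,B8} = {B0}; idom=B0

DF derivation:
  join B5 pred B0: · stop@B0
  join B5 pred B3: B3→B2 stop@B0
  join B5 pred B8: B8→B5 stop@B0
  join B6 pred B1: B1 stop@B0
  join B6 pred B3: B3→B2 stop@B0
  join B6 pred B4: B4→B2 stop@B0
  join B7 pred B4: B4→B2 stop@B0
  join B7 pred B6: B6 stop@B0
  join B9 pred B5: B5 stop@B0
  join B9 pred B6: B6 stop@B0
  join B9 pred B7: B7 stop@B0
  join B9 pred B8: B8→B5 stop@B0
  B0 → ∅
  B1 → {B6}
  B2 → {B5,B6,B7}
  B3 → {B5,B6}
  B4 → {B6,B7}
  B5 → {B5,B9}
  B6 → {B7,B9}
  B7 → {B9}
  B8 → {B5,B9}
  B9 → ∅

DF(B7) = ["B9"]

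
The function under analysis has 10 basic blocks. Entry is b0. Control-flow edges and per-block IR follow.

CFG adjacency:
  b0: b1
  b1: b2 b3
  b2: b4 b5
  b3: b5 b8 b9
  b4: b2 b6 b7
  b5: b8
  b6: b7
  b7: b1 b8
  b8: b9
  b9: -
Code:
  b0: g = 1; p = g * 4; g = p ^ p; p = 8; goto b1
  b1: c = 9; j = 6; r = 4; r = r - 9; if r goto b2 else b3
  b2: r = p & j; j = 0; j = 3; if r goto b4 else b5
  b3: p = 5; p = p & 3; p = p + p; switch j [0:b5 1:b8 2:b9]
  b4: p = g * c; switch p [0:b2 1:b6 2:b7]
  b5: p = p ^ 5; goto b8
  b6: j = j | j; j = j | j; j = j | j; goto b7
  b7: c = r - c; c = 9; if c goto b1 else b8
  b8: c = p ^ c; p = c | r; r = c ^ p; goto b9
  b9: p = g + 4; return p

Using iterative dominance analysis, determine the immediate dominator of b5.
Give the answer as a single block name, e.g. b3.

idom tree: b1←b0 b2←b1 b3←b1 b4←b2 b5←b1 b6←b4 b7←b4 b8←b1 b9←b1
Dom at joins:
  b1: preds {b0,b7}: {b0} ∩ {b0,b1,b2,b4,b7} = {b0}; idom=b0
  b2: preds {b1,b4}: {b0,b1} ∩ {b0,b1,b2,b4} = {b0,b1}; idom=b1
  b5: preds {b2,b3}: {b0,b1,b2} ∩ {b0,b1,b3} = {b0,b1}; idom=b1
  b7: preds {b4,b6}: {b0,b1,b2,b4} ∩ {b0,b1,b2,b4,b6} = {b0,b1,b2,b4}; idom=b4
  b8: preds {b3,b5,b7}: {b0,b1,b3} ∩ {b0,b1,b5} ∩ {b0,b1,b2,b4,b7} = {b0,b1}; idom=b1
  b9: preds {b3,b8}: {b0,b1,b3} ∩ {b0,b1,b8} = {b0,b1}; idom=b1

idom(b5) = b1

Answer: b1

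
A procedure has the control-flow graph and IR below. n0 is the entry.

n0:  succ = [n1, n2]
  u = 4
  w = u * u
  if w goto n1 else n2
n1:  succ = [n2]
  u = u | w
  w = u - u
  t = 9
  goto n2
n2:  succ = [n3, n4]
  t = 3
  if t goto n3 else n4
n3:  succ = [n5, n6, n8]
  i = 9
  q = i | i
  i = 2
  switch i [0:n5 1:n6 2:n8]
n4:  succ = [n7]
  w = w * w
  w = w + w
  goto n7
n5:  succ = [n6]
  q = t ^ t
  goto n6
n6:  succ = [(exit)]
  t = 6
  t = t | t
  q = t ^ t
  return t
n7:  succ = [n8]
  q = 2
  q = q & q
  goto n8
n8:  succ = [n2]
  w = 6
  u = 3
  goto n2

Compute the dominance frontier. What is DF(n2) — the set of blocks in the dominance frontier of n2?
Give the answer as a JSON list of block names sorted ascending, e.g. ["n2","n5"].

idom tree: n1←n0 n2←n0 n3←n2 n4←n2 n5←n3 n6←n3 n7←n4 n8←n2
Dom at joins:
  n2: preds {n0,n1,n8}: {n0} ∩ {n0,n1} ∩ {n0,n2,n8} = {n0}; idom=n0
  n6: preds {n3,n5}: {n0,n2,n3} ∩ {n0,n2,n3,n5} = {n0,n2,n3}; idom=n3
  n8: preds {n3,n7}: {n0,n2,n3} ∩ {n0,n2,n4,n7} = {n0,n2}; idom=n2

DF derivation:
  n2←n0: walk · to n0
  n2←n1: walk n1 to n0
  n2←n8: walk n8→n2 to n0
  n6←n3: walk · to n3
  n6←n5: walk n5 to n3
  n8←n3: walk n3 to n2
  n8←n7: walk n7→n4 to n2
  n0: DF=∅
  n1: DF={n2}
  n2: DF={n2}
  n3: DF={n8}
  n4: DF={n8}
  n5: DF={n6}
  n6: DF=∅
  n7: DF={n8}
  n8: DF={n2}

DF(n2) = ["n2"]

Answer: ["n2"]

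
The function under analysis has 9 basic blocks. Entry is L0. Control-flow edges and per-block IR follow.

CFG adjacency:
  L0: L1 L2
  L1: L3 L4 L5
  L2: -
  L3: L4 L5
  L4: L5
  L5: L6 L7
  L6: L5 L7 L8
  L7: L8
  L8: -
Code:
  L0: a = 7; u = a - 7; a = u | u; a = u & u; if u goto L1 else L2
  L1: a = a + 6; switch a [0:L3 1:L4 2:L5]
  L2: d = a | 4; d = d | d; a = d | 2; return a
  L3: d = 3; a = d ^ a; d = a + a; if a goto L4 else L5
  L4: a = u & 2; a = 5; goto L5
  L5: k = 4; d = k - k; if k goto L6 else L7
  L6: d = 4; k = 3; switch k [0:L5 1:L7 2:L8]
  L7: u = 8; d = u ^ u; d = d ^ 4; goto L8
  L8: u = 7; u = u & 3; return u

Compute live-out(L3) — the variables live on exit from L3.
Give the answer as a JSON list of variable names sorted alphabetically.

def/use:
  L0 def {a,u} use ∅
  L1 def {a} use {a}
  L2 def {a,d} use {a}
  L3 def {a,d} use {a}
  L4 def {a} use {u}
  L5 def {d,k} use ∅
  L6 def {d,k} use ∅
  L7 def {d,u} use ∅
  L8 def {u} use ∅

Live sets:
  L0 li=∅ lo={a,u}
  L1 li={a,u} lo={a,u}
  L2 li={a} lo=∅
  L3 li={a,u} lo={u}
  L4 li={u} lo=∅
  L5 li=∅ lo=∅
  L6 li=∅ lo=∅
  L7 li=∅ lo=∅
  L8 li=∅ lo=∅

live-out(L3) = ["u"]

Answer: ["u"]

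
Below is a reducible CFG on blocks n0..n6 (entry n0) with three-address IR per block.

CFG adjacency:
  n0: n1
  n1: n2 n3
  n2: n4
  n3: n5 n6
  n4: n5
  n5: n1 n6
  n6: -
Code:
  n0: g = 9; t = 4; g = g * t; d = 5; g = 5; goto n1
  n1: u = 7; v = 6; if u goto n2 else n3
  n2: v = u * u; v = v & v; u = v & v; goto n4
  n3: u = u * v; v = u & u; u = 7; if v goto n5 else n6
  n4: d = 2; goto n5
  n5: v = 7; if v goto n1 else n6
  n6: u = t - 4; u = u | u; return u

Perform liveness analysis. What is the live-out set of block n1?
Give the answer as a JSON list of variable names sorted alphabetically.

Answer: ["t", "u", "v"]

Working:
def/use:
  n0: {d,g,t} / ∅
  n1: {u,v} / ∅
  n2: {u,v} / {u}
  n3: {u,v} / {u,v}
  n4: {d} / ∅
  n5: {v} / ∅
  n6: {u} / {t}

Live sets:
  n0: in=∅ out={t}
  n1: in={t} out={t,u,v}
  n2: in={t,u} out={t}
  n3: in={t,u,v} out={t}
  n4: in={t} out={t}
  n5: in={t} out={t}
  n6: in={t} out=∅

live-out(n1) = ["t", "u", "v"]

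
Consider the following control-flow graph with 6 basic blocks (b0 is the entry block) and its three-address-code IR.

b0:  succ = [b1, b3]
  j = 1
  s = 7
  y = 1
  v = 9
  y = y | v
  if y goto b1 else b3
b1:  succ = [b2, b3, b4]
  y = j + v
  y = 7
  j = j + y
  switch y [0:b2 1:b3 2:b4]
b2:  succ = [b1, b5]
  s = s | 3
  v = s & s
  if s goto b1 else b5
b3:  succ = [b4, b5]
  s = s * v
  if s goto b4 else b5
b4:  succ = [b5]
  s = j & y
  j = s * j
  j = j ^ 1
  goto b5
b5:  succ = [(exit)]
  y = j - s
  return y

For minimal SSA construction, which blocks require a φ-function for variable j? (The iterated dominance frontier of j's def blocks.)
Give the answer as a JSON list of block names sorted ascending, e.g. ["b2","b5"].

Answer: ["b1", "b3", "b4", "b5"]

Working:
idom tree: b1←b0 b2←b1 b3←b0 b4←b0 b5←b0
Join-block Dom:
  b1: preds {b0,b2}: {b0} ∩ {b0,b1,b2} = {b0}; idom=b0
  b3: preds {b0,b1}: {b0} ∩ {b0,b1} = {b0}; idom=b0
  b4: preds {b1,b3}: {b0,b1} ∩ {b0,b3} = {b0}; idom=b0
  b5: preds {b2,b3,b4}: {b0,b1,b2} ∩ {b0,b3} ∩ {b0,b4} = {b0}; idom=b0

Frontier:
  b1←b0: walk · to b0
  b1←b2: walk b2→b1 to b0
  b3←b0: walk · to b0
  b3←b1: walk b1 to b0
  b4←b1: walk b1 to b0
  b4←b3: walk b3 to b0
  b5←b2: walk b2→b1 to b0
  b5←b3: walk b3 to b0
  b5←b4: walk b4 to b0
  b0: DF=∅
  b1: DF={b1,b3,b4,b5}
  b2: DF={b1,b5}
  b3: DF={b4,b5}
  b4: DF={b5}
  b5: DF=∅

φ for j: defs {b0,b1,b4}
  DF⁺ = {b1,b3,b4,b5}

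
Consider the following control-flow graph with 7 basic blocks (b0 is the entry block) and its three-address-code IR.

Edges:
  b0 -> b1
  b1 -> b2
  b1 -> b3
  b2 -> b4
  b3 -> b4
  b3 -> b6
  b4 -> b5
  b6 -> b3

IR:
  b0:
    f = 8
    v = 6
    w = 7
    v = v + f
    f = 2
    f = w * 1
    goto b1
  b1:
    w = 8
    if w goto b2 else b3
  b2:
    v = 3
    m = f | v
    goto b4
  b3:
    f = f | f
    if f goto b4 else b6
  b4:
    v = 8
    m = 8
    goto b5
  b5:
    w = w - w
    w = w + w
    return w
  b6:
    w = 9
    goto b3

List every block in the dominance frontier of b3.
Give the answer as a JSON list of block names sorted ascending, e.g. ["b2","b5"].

Answer: ["b3", "b4"]

Analysis:
idom tree: b1←b0 b2←b1 b3←b1 b4←b1 b5←b4 b6←b3
Join-block Dom:
  b3: preds {b1,b6}: {b0,b1} ∩ {b0,b1,b3,b6} = {b0,b1}; idom=b1
  b4: preds {b2,b3}: {b0,b1,b2} ∩ {b0,b1,b3} = {b0,b1}; idom=b1

DF derivation:
  join b3 pred b1: · stop@b1
  join b3 pred b6: b6→b3 stop@b1
  join b4 pred b2: b2 stop@b1
  join b4 pred b3: b3 stop@b1
  DF(b0)=∅
  DF(b1)=∅
  DF(b2)={b4}
  DF(b3)={b3,b4}
  DF(b4)=∅
  DF(b5)=∅
  DF(b6)={b3}

DF(b3) = ["b3", "b4"]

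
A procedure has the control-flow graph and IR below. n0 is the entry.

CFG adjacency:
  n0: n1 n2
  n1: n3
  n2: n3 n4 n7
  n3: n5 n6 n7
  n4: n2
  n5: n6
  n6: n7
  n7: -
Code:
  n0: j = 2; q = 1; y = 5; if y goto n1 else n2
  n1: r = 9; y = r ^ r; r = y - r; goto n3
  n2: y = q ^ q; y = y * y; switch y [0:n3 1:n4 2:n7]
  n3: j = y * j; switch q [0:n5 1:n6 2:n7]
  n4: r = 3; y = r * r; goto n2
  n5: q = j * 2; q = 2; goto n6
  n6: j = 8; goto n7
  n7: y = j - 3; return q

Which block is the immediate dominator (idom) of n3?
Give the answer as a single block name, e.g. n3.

idom tree: n1←n0 n2←n0 n3←n0 n4←n2 n5←n3 n6←n3 n7←n0
Dom∩ at merges:
  n2: preds {n0,n4}: {n0} ∩ {n0,n2,n4} = {n0}; idom=n0
  n3: preds {n1,n2}: {n0,n1} ∩ {n0,n2} = {n0}; idom=n0
  n6: preds {n3,n5}: {n0,n3} ∩ {n0,n3,n5} = {n0,n3}; idom=n3
  n7: preds {n2,n3,n6}: {n0,n2} ∩ {n0,n3} ∩ {n0,n3,n6} = {n0}; idom=n0

idom(n3) = n0

Answer: n0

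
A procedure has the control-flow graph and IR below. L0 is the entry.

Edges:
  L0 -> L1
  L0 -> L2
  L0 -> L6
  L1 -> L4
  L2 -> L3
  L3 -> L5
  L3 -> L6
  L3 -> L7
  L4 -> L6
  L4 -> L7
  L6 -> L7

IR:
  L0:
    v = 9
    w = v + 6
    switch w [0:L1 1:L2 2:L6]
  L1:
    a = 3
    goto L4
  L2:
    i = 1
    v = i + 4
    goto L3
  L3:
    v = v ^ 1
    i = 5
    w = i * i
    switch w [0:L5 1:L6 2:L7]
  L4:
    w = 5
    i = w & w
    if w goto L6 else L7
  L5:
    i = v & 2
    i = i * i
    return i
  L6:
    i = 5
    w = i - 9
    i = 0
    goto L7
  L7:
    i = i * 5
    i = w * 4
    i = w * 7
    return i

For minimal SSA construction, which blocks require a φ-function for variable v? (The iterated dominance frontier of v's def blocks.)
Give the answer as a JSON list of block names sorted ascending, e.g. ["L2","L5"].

Answer: ["L6", "L7"]

Derivation:
idom tree: L1←L0 L2←L0 L3←L2 L4←L1 L5←L3 L6←L0 L7←L0
Dom∩ at merges:
  L6: preds {L0,L3,L4}: {L0} ∩ {L0,L2,L3} ∩ {L0,L1,L4} = {L0}; idom=L0
  L7: preds {L3,L4,L6}: {L0,L2,L3} ∩ {L0,L1,L4} ∩ {L0,L6} = {L0}; idom=L0

Frontier:
  L6←L0: walk · to L0
  L6←L3: walk L3→L2 to L0
  L6←L4: walk L4→L1 to L0
  L7←L3: walk L3→L2 to L0
  L7←L4: walk L4→L1 to L0
  L7←L6: walk L6 to L0
  L0 → ∅
  L1 → {L6,L7}
  L2 → {L6,L7}
  L3 → {L6,L7}
  L4 → {L6,L7}
  L5 → ∅
  L6 → {L7}
  L7 → ∅

φ for v: defs {L0,L2,L3}
  DF⁺ = {L6,L7}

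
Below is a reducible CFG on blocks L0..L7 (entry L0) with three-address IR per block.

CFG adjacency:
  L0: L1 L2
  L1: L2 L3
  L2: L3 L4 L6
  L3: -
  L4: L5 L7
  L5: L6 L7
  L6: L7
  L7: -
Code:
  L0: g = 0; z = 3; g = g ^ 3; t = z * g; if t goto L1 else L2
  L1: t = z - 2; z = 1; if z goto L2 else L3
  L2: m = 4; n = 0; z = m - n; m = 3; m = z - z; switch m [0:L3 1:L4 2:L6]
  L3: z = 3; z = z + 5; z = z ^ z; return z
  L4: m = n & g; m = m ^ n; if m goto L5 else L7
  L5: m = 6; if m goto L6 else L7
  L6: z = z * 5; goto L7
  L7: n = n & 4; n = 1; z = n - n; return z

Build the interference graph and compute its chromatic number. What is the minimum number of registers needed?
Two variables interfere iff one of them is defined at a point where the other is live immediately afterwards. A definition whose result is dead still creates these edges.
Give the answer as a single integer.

Per-block:
  L0: {g,t,z} / ∅
  L1: {t,z} / {z}
  L2: {m,n,z} / ∅
  L3: {z} / ∅
  L4: {m} / {g,n}
  L5: {m} / ∅
  L6: {z} / {z}
  L7: {n,z} / {n}

Backward fixpoint:
  L0: in=∅ out={g,z}
  L1: in={g,z} out={g}
  L2: in={g} out={g,n,z}
  L3: in=∅ out=∅
  L4: in={g,n,z} out={n,z}
  L5: in={n,z} out={n,z}
  L6: in={n,z} out={n}
  L7: in={n} out=∅

Conflict graph:
  g — {m,n,t,z}
  m — {g,n,z}
  n — {g,m,z}
  t — {g,z}
  z — {g,m,n,t}

Registers:
  lower bound: {g,m,n,z} mutually conflict ⇒ χ ≥ 4
  4-colouring: c0={g}  c1={z}  c2={m,t}  c3={n}
  χ = 4

Answer: 4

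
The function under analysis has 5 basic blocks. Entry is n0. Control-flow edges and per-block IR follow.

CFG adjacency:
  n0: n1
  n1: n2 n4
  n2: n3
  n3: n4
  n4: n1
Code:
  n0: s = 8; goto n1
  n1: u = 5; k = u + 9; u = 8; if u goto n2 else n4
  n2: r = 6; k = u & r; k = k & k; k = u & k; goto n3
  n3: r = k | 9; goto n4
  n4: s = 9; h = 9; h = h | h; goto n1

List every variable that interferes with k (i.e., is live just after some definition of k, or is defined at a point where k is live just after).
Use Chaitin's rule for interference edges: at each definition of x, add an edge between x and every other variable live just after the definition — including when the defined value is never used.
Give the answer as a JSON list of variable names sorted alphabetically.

Answer: ["u"]

Derivation:
Block summaries:
  n0: {s} / ∅
  n1: {k,u} / ∅
  n2: {k,r} / {u}
  n3: {r} / {k}
  n4: {h,s} / ∅

Live sets:
  live n0: ∅→∅
  live n1: ∅→{u}
  live n2: {u}→{k}
  live n3: {k}→∅
  live n4: ∅→∅

Interfere edges:
  h↔∅
  k↔{u}
  r↔{u}
  s↔∅
  u↔{k,r}

N(k) = ["u"]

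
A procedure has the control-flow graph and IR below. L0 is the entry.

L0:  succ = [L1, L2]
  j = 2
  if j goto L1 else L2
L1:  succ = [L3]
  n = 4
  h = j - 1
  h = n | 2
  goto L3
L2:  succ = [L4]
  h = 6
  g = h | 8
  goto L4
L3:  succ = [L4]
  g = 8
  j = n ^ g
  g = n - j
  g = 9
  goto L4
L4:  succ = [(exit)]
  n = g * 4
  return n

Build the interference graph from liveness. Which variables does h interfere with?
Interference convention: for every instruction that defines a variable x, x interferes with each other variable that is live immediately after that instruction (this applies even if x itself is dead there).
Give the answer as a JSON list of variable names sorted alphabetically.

Block summaries:
  L0: def={j} ue=∅
  L1: def={h,n} ue={j}
  L2: def={g,h} ue=∅
  L3: def={g,j} ue={n}
  L4: def={n} ue={g}

Live sets:
  L0: in=∅ out={j}
  L1: in={j} out={n}
  L2: in=∅ out={g}
  L3: in={n} out={g}
  L4: in={g} out=∅

Interference:
  g — {n}
  h — {n}
  j — {n}
  n — {g,h,j}

N(h) = ["n"]

Answer: ["n"]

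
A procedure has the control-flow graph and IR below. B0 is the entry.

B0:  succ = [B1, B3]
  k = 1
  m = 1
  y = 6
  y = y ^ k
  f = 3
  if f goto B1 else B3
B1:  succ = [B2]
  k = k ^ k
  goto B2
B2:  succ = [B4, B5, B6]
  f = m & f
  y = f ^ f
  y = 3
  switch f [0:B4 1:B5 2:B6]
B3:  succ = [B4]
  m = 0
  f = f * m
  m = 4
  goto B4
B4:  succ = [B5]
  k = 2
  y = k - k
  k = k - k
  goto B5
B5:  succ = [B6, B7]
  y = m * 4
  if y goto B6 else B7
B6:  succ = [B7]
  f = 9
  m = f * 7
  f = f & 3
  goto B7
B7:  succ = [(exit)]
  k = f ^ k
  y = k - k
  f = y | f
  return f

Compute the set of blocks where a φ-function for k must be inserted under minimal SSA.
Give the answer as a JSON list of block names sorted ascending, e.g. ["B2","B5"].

Answer: ["B4", "B5", "B6", "B7"]

Derivation:
idom tree: B1←B0 B2←B1 B3←B0 B4←B0 B5←B0 B6←B0 B7←B0
Dom at joins:
  B4: preds {B2,B3}: {B0,B1,B2} ∩ {B0,B3} = {B0}; idom=B0
  B5: preds {B2,B4}: {B0,B1,B2} ∩ {B0,B4} = {B0}; idom=B0
  B6: preds {B2,B5}: {B0,B1,B2} ∩ {B0,B5} = {B0}; idom=B0
  B7: preds {B5,B6}: {B0,B5} ∩ {B0,B6} = {B0}; idom=B0

DF walk-up:
  B4←B2: walk B2→B1 to B0
  B4←B3: walk B3 to B0
  B5←B2: walk B2→B1 to B0
  B5←B4: walk B4 to B0
  B6←B2: walk B2→B1 to B0
  B6←B5: walk B5 to B0
  B7←B5: walk B5 to B0
  B7←B6: walk B6 to B0
  DF(B0)=∅
  DF(B1)={B4,B5,B6}
  DF(B2)={B4,B5,B6}
  DF(B3)={B4}
  DF(B4)={B5}
  DF(B5)={B6,B7}
  DF(B6)={B7}
  DF(B7)=∅

φ for k: defs {B0,B1,B4,B7}
  DF⁺ = {B4,B5,B6,B7}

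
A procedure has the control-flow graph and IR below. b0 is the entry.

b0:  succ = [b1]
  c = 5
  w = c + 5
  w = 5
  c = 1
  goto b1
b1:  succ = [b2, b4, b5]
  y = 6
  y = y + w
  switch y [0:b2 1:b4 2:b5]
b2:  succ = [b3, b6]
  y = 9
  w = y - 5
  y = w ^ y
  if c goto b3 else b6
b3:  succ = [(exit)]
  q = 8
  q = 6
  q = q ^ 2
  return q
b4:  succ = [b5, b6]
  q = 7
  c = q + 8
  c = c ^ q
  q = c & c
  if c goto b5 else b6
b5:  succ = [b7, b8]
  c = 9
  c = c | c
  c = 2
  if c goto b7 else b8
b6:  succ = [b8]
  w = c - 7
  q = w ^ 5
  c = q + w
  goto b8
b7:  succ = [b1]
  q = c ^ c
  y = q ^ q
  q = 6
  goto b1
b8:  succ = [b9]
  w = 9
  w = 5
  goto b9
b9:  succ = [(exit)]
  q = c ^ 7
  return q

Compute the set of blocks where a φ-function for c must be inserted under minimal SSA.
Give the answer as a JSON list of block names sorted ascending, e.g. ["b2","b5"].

idom tree: b1←b0 b2←b1 b3←b2 b4←b1 b5←b1 b6←b1 b7←b5 b8←b1 b9←b8
Join-block Dom:
  b1: preds {b0,b7}: {b0} ∩ {b0,b1,b5,b7} = {b0}; idom=b0
  b5: preds {b1,b4}: {b0,b1} ∩ {b0,b1,b4} = {b0,b1}; idom=b1
  b6: preds {b2,b4}: {b0,b1,b2} ∩ {b0,b1,b4} = {b0,b1}; idom=b1
  b8: preds {b5,b6}: {b0,b1,b5} ∩ {b0,b1,b6} = {b0,b1}; idom=b1

DF walk-up:
  join b1 pred b0: · stop@b0
  join b1 pred b7: b7→b5→b1 stop@b0
  join b5 pred b1: · stop@b1
  join b5 pred b4: b4 stop@b1
  join b6 pred b2: b2 stop@b1
  join b6 pred b4: b4 stop@b1
  join b8 pred b5: b5 stop@b1
  join b8 pred b6: b6 stop@b1
  DF(b0)=∅
  DF(b1)={b1}
  DF(b2)={b6}
  DF(b3)=∅
  DF(b4)={b5,b6}
  DF(b5)={b1,b8}
  DF(b6)={b8}
  DF(b7)={b1}
  DF(b8)=∅
  DF(b9)=∅

φ for c: defs {b0,b4,b5,b6}
  DF⁺ = {b1,b5,b6,b8}

Answer: ["b1", "b5", "b6", "b8"]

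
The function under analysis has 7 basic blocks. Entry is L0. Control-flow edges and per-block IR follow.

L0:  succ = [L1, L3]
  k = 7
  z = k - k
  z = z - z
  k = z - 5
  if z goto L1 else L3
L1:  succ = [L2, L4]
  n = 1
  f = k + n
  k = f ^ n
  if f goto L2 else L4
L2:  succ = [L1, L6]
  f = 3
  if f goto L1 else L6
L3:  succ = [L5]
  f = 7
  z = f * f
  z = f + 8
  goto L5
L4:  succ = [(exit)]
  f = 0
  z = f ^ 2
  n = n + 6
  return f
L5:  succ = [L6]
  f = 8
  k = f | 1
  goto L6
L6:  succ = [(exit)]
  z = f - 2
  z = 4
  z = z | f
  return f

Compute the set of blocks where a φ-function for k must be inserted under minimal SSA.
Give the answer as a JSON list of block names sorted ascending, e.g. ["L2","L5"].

idom tree: L1←L0 L2←L1 L3←L0 L4←L1 L5←L3 L6←L0
Dom at joins:
  L1: preds {L0,L2}: {L0} ∩ {L0,L1,L2} = {L0}; idom=L0
  L6: preds {L2,L5}: {L0,L1,L2} ∩ {L0,L3,L5} = {L0}; idom=L0

Frontier:
  join L1 pred L0: · stop@L0
  join L1 pred L2: L2→L1 stop@L0
  join L6 pred L2: L2→L1 stop@L0
  join L6 pred L5: L5→L3 stop@L0
  L0 → ∅
  L1 → {L1,L6}
  L2 → {L1,L6}
  L3 → {L6}
  L4 → ∅
  L5 → {L6}
  L6 → ∅

φ for k: defs {L0,L1,L5}
  DF⁺ = {L1,L6}

Answer: ["L1", "L6"]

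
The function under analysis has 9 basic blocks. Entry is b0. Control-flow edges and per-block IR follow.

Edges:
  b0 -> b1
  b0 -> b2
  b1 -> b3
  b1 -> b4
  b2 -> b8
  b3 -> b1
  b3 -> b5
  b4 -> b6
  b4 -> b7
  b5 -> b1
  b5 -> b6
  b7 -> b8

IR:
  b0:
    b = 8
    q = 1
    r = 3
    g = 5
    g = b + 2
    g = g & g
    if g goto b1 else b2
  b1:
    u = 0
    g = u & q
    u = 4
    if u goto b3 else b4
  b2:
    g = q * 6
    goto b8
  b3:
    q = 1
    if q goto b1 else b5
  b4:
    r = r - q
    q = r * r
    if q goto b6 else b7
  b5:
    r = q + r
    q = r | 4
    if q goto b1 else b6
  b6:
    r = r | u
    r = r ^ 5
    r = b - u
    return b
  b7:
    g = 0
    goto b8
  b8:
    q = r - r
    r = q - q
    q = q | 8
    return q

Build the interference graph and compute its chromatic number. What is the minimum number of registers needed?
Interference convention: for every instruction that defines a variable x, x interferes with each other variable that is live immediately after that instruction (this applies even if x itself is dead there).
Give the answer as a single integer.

Answer: 4

Analysis:
Block summaries:
  b0 def {b,g,q,r} use ∅
  b1 def {g,u} use {q}
  b2 def {g} use {q}
  b3 def {q} use ∅
  b4 def {q,r} use {q,r}
  b5 def {q,r} use {q,r}
  b6 def {r} use {b,r,u}
  b7 def {g} use ∅
  b8 def {q,r} use {r}

Backward fixpoint:
  b0: in=∅ out={b,q,r}
  b1: in={b,q,r} out={b,q,r,u}
  b2: in={q,r} out={r}
  b3: in={b,r,u} out={b,q,r,u}
  b4: in={b,q,r,u} out={b,r,u}
  b5: in={b,q,r,u} out={b,q,r,u}
  b6: in={b,r,u} out=∅
  b7: in={r} out={r}
  b8: in={r} out=∅

Interfere edges:
  b: {g,q,r,u}
  g: {b,q,r}
  q: {b,g,r,u}
  r: {b,g,q,u}
  u: {b,q,r}

Colouring:
  clique {b,g,q,r} ⇒ need ≥ 4
  assign b→r0 g→r3 q→r1 r→r2 u→r3 — no edge inside a register ⇒ χ ≤ 4
  χ = 4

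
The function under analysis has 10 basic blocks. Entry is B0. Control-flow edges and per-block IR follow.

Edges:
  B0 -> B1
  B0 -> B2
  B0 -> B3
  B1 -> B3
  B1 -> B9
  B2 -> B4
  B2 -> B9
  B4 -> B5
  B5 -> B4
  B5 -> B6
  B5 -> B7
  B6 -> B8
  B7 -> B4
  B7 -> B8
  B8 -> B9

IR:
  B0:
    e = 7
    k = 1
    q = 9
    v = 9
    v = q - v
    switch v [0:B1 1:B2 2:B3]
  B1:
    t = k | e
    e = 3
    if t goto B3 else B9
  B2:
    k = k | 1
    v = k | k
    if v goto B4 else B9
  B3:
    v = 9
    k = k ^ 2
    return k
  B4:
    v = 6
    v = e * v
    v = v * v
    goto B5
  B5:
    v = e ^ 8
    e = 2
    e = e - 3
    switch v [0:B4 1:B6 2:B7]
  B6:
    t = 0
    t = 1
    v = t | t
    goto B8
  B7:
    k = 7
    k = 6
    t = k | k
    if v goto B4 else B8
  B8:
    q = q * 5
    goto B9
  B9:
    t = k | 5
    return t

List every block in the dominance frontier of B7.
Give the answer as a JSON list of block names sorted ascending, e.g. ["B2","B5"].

Answer: ["B4", "B8"]

Working:
idom tree: B1←B0 B2←B0 B3←B0 B4←B2 B5←B4 B6←B5 B7←B5 B8←B5 B9←B0
Dom∩ at merges:
  B3: preds {B0,B1}: {B0} ∩ {B0,B1} = {B0}; idom=B0
  B4: preds {B2,B5,B7}: {B0,B2} ∩ {B0,B2,B4,B5} ∩ {B0,B2,B4,B5,B7} = {B0,B2}; idom=B2
  B8: preds {B6,B7}: {B0,B2,B4,B5,B6} ∩ {B0,B2,B4,B5,B7} = {B0,B2,B4,B5}; idom=B5
  B9: preds {B1,B2,B8}: {B0,B1} ∩ {B0,B2} ∩ {B0,B2,B4,B5,B8} = {B0}; idom=B0

DF walk-up:
  B3←B0: walk · to B0
  B3←B1: walk B1 to B0
  B4←B2: walk · to B2
  B4←B5: walk B5→B4 to B2
  B4←B7: walk B7→B5→B4 to B2
  B8←B6: walk B6 to B5
  B8←B7: walk B7 to B5
  B9←B1: walk B1 to B0
  B9←B2: walk B2 to B0
  B9←B8: walk B8→B5→B4→B2 to B0
  B0: DF=∅
  B1: DF={B3,B9}
  B2: DF={B9}
  B3: DF=∅
  B4: DF={B4,B9}
  B5: DF={B4,B9}
  B6: DF={B8}
  B7: DF={B4,B8}
  B8: DF={B9}
  B9: DF=∅

DF(B7) = ["B4", "B8"]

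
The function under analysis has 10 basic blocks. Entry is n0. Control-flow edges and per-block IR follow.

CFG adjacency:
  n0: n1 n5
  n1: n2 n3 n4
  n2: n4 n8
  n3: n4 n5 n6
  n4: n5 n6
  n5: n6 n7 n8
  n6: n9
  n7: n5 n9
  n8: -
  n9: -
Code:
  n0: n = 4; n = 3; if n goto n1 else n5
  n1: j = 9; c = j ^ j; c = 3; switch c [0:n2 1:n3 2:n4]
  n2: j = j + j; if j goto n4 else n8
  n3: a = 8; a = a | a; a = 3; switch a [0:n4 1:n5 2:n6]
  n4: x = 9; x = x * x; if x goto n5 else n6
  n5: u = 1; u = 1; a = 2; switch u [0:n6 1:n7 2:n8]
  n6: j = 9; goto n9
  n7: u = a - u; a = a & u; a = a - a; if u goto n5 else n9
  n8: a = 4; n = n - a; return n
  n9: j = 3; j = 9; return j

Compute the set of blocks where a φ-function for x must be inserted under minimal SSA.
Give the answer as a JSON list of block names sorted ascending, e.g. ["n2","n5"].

Answer: ["n5", "n6", "n8", "n9"]

Analysis:
idom tree: n1←n0 n2←n1 n3←n1 n4←n1 n5←n0 n6←n0 n7←n5 n8←n0 n9←n0
Dom at joins:
  n4: preds {n1,n2,n3}: {n0,n1} ∩ {n0,n1,n2} ∩ {n0,n1,n3} = {n0,n1}; idom=n1
  n5: preds {n0,n3,n4,n7}: {n0} ∩ {n0,n1,n3} ∩ {n0,n1,n4} ∩ {n0,n5,n7} = {n0}; idom=n0
  n6: preds {n3,n4,n5}: {n0,n1,n3} ∩ {n0,n1,n4} ∩ {n0,n5} = {n0}; idom=n0
  n8: preds {n2,n5}: {n0,n1,n2} ∩ {n0,n5} = {n0}; idom=n0
  n9: preds {n6,n7}: {n0,n6} ∩ {n0,n5,n7} = {n0}; idom=n0

DF derivation:
  n4←n1: walk · to n1
  n4←n2: walk n2 to n1
  n4←n3: walk n3 to n1
  n5←n0: walk · to n0
  n5←n3: walk n3→n1 to n0
  n5←n4: walk n4→n1 to n0
  n5←n7: walk n7→n5 to n0
  n6←n3: walk n3→n1 to n0
  n6←n4: walk n4→n1 to n0
  n6←n5: walk n5 to n0
  n8←n2: walk n2→n1 to n0
  n8←n5: walk n5 to n0
  n9←n6: walk n6 to n0
  n9←n7: walk n7→n5 to n0
  n0 → ∅
  n1 → {n5,n6,n8}
  n2 → {n4,n8}
  n3 → {n4,n5,n6}
  n4 → {n5,n6}
  n5 → {n5,n6,n8,n9}
  n6 → {n9}
  n7 → {n5,n9}
  n8 → ∅
  n9 → ∅

φ for x: defs {n4}
  DF⁺ = {n5,n6,n8,n9}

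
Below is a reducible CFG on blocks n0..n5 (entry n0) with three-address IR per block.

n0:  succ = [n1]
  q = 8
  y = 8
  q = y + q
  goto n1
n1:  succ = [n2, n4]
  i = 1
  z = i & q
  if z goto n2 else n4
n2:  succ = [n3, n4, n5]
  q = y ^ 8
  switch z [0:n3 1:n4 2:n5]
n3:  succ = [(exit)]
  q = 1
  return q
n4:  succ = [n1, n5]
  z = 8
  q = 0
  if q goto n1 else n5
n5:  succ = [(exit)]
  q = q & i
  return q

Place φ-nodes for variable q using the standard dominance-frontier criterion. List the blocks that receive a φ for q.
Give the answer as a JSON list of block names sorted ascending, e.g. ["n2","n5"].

idom tree: n1←n0 n2←n1 n3←n2 n4←n1 n5←n1
Dom∩ at merges:
  n1: preds {n0,n4}: {n0} ∩ {n0,n1,n4} = {n0}; idom=n0
  n4: preds {n1,n2}: {n0,n1} ∩ {n0,n1,n2} = {n0,n1}; idom=n1
  n5: preds {n2,n4}: {n0,n1,n2} ∩ {n0,n1,n4} = {n0,n1}; idom=n1

DF walk-up:
  join n1 pred n0: · stop@n0
  join n1 pred n4: n4→n1 stop@n0
  join n4 pred n1: · stop@n1
  join n4 pred n2: n2 stop@n1
  join n5 pred n2: n2 stop@n1
  join n5 pred n4: n4 stop@n1
  n0: DF=∅
  n1: DF={n1}
  n2: DF={n4,n5}
  n3: DF=∅
  n4: DF={n1,n5}
  n5: DF=∅

φ for q: defs {n0,n2,n3,n4,n5}
  DF⁺ = {n1,n4,n5}

Answer: ["n1", "n4", "n5"]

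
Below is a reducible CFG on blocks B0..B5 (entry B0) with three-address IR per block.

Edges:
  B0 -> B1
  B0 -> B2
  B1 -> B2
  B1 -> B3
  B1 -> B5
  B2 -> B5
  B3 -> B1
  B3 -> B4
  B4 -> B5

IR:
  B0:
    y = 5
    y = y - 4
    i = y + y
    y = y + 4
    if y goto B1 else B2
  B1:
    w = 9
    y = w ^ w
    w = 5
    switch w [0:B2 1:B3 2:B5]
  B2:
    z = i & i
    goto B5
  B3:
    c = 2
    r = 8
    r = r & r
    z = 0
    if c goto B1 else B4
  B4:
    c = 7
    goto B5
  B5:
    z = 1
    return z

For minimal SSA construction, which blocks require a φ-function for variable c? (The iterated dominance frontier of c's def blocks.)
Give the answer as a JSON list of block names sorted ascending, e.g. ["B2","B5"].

Answer: ["B1", "B2", "B5"]

Derivation:
idom tree: B1←B0 B2←B0 B3←B1 B4←B3 B5←B0
Join-block Dom:
  B1: preds {B0,B3}: {B0} ∩ {B0,B1,B3} = {B0}; idom=B0
  B2: preds {B0,B1}: {B0} ∩ {B0,B1} = {B0}; idom=B0
  B5: preds {B1,B2,B4}: {B0,B1} ∩ {B0,B2} ∩ {B0,B1,B3,B4} = {B0}; idom=B0

Frontier:
  B1←B0: walk · to B0
  B1←B3: walk B3→B1 to B0
  B2←B0: walk · to B0
  B2←B1: walk B1 to B0
  B5←B1: walk B1 to B0
  B5←B2: walk B2 to B0
  B5←B4: walk B4→B3→B1 to B0
  DF(B0)=∅
  DF(B1)={B1,B2,B5}
  DF(B2)={B5}
  DF(B3)={B1,B5}
  DF(B4)={B5}
  DF(B5)=∅

φ for c: defs {B3,B4}
  DF⁺ = {B1,B2,B5}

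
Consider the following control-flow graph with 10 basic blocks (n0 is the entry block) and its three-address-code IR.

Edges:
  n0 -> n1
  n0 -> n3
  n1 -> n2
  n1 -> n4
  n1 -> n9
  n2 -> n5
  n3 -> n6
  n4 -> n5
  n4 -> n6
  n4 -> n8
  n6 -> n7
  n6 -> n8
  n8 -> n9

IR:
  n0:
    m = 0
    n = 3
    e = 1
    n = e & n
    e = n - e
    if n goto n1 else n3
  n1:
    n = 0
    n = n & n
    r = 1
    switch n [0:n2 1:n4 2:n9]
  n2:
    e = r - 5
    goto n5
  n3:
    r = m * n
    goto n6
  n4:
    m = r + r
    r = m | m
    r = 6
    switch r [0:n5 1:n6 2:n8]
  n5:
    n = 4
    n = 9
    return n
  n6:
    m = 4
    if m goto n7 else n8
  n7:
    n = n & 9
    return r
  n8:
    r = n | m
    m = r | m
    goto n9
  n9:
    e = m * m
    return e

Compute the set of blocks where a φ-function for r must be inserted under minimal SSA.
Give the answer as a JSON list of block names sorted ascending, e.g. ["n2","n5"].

idom tree: n1←n0 n2←n1 n3←n0 n4←n1 n5←n1 n6←n0 n7←n6 n8←n0 n9←n0
Dom at joins:
  n5: preds {n2,n4}: {n0,n1,n2} ∩ {n0,n1,n4} = {n0,n1}; idom=n1
  n6: preds {n3,n4}: {n0,n3} ∩ {n0,n1,n4} = {n0}; idom=n0
  n8: preds {n4,n6}: {n0,n1,n4} ∩ {n0,n6} = {n0}; idom=n0
  n9: preds {n1,n8}: {n0,n1} ∩ {n0,n8} = {n0}; idom=n0

Frontier:
  n5←n2: walk n2 to n1
  n5←n4: walk n4 to n1
  n6←n3: walk n3 to n0
  n6←n4: walk n4→n1 to n0
  n8←n4: walk n4→n1 to n0
  n8←n6: walk n6 to n0
  n9←n1: walk n1 to n0
  n9←n8: walk n8 to n0
  DF(n0)=∅
  DF(n1)={n6,n8,n9}
  DF(n2)={n5}
  DF(n3)={n6}
  DF(n4)={n5,n6,n8}
  DF(n5)=∅
  DF(n6)={n8}
  DF(n7)=∅
  DF(n8)={n9}
  DF(n9)=∅

φ for r: defs {n1,n3,n4,n8}
  DF⁺ = {n5,n6,n8,n9}

Answer: ["n5", "n6", "n8", "n9"]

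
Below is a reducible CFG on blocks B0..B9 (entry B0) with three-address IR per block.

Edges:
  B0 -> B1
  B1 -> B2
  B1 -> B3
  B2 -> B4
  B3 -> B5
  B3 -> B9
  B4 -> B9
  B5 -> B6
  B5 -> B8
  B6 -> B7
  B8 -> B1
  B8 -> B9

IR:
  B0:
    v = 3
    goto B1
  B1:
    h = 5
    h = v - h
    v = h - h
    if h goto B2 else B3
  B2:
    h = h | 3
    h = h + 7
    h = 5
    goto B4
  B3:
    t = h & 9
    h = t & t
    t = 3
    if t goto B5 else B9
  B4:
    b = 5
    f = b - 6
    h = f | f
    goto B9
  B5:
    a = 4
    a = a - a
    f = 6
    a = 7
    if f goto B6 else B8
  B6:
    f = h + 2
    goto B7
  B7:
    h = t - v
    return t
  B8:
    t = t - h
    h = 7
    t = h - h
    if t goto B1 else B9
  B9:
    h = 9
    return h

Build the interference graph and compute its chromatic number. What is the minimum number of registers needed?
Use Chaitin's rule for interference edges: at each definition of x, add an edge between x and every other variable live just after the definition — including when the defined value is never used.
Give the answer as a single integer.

Answer: 5

Working:
def/use:
  B0: {v} / ∅
  B1: {h,v} / {v}
  B2: {h} / {h}
  B3: {h,t} / {h}
  B4: {b,f,h} / ∅
  B5: {a,f} / ∅
  B6: {f} / {h}
  B7: {h} / {t,v}
  B8: {h,t} / {h,t}
  B9: {h} / ∅

Live sets:
  B0 li=∅ lo={v}
  B1 li={v} lo={h,v}
  B2 li={h} lo=∅
  B3 li={h,v} lo={h,t,v}
  B4 li=∅ lo=∅
  B5 li={h,t,v} lo={h,t,v}
  B6 li={h,t,v} lo={t,v}
  B7 li={t,v} lo=∅
  B8 li={h,t,v} lo={v}
  B9 li=∅ lo=∅

Conflict graph:
  a — {f,h,t,v}
  b — ∅
  f — {a,h,t,v}
  h — {a,f,t,v}
  t — {a,f,h,v}
  v — {a,f,h,t}

Chromatic number:
  {a,f,h,t,v} pairwise interfere (5-clique) ⇒ χ ≥ 5
  5-colouring: r0={a,b}  r1={f}  r2={h}  r3={t}  r4={v}
  χ = 5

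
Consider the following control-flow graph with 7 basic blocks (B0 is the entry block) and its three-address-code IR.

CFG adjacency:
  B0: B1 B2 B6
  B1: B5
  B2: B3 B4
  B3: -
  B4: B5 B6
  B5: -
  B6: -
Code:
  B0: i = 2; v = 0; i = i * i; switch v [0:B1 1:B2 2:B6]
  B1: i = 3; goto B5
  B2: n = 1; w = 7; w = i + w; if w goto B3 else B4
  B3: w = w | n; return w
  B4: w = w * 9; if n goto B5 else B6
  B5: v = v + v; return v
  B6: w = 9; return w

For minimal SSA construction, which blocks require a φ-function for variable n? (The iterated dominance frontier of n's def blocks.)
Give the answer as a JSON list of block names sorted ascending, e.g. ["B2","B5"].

Answer: ["B5", "B6"]

Analysis:
idom tree: B1←B0 B2←B0 B3←B2 B4←B2 B5←B0 B6←B0
Dom at joins:
  B5: preds {B1,B4}: {B0,B1} ∩ {B0,B2,B4} = {B0}; idom=B0
  B6: preds {B0,B4}: {B0} ∩ {B0,B2,B4} = {B0}; idom=B0

DF walk-up:
  B5←B1: walk B1 to B0
  B5←B4: walk B4→B2 to B0
  B6←B0: walk · to B0
  B6←B4: walk B4→B2 to B0
  B0 → ∅
  B1 → {B5}
  B2 → {B5,B6}
  B3 → ∅
  B4 → {B5,B6}
  B5 → ∅
  B6 → ∅

φ for n: defs {B2}
  DF⁺ = {B5,B6}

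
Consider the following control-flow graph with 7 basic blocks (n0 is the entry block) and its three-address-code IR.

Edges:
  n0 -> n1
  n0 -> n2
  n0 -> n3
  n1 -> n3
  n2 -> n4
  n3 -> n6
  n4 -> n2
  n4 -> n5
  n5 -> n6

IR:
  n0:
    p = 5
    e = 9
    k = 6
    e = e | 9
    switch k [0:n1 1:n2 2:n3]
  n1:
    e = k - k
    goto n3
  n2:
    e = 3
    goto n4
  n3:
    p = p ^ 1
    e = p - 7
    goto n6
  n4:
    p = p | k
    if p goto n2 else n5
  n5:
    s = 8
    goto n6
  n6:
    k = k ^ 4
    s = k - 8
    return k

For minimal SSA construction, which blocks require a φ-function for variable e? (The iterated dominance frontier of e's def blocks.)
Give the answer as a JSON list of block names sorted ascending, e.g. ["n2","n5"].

idom tree: n1←n0 n2←n0 n3←n0 n4←n2 n5←n4 n6←n0
Dom∩ at merges:
  n2: preds {n0,n4}: {n0} ∩ {n0,n2,n4} = {n0}; idom=n0
  n3: preds {n0,n1}: {n0} ∩ {n0,n1} = {n0}; idom=n0
  n6: preds {n3,n5}: {n0,n3} ∩ {n0,n2,n4,n5} = {n0}; idom=n0

DF derivation:
  n2←n0: walk · to n0
  n2←n4: walk n4→n2 to n0
  n3←n0: walk · to n0
  n3←n1: walk n1 to n0
  n6←n3: walk n3 to n0
  n6←n5: walk n5→n4→n2 to n0
  n0: DF=∅
  n1: DF={n3}
  n2: DF={n2,n6}
  n3: DF={n6}
  n4: DF={n2,n6}
  n5: DF={n6}
  n6: DF=∅

φ for e: defs {n0,n1,n2,n3}
  DF⁺ = {n2,n3,n6}

Answer: ["n2", "n3", "n6"]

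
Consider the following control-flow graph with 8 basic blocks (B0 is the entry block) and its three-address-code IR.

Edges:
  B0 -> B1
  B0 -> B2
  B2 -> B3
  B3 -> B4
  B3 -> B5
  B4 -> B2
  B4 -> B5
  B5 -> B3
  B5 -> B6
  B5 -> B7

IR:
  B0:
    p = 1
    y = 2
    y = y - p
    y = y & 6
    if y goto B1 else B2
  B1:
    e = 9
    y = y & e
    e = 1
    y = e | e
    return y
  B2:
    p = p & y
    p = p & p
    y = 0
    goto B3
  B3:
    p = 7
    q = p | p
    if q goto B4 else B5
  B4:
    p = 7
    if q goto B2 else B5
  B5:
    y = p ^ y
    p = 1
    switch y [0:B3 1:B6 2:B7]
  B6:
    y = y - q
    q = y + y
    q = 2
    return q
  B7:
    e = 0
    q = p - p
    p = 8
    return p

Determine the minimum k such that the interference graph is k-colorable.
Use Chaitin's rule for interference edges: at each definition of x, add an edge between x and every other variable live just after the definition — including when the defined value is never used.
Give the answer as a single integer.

Answer: 3

Analysis:
Per-block:
  B0: def={p,y} ue=∅
  B1: def={e,y} ue={y}
  B2: def={p,y} ue={p,y}
  B3: def={p,q} ue=∅
  B4: def={p} ue={q}
  B5: def={p,y} ue={p,y}
  B6: def={q,y} ue={q,y}
  B7: def={e,p,q} ue={p}

Live sets:
  B0: in=∅ out={p,y}
  B1: in={y} out=∅
  B2: in={p,y} out={y}
  B3: in={y} out={p,q,y}
  B4: in={q,y} out={p,q,y}
  B5: in={p,q,y} out={p,q,y}
  B6: in={q,y} out=∅
  B7: in={p} out=∅

Conflict graph:
  e↔{p,y}
  p↔{e,q,y}
  q↔{p,y}
  y↔{e,p,q}

Chromatic number:
  lower bound: {e,p,y} mutually conflict ⇒ χ ≥ 3
  assign e→r2 p→r0 q→r2 y→r1 — no edge inside a register ⇒ χ ≤ 3
  χ = 3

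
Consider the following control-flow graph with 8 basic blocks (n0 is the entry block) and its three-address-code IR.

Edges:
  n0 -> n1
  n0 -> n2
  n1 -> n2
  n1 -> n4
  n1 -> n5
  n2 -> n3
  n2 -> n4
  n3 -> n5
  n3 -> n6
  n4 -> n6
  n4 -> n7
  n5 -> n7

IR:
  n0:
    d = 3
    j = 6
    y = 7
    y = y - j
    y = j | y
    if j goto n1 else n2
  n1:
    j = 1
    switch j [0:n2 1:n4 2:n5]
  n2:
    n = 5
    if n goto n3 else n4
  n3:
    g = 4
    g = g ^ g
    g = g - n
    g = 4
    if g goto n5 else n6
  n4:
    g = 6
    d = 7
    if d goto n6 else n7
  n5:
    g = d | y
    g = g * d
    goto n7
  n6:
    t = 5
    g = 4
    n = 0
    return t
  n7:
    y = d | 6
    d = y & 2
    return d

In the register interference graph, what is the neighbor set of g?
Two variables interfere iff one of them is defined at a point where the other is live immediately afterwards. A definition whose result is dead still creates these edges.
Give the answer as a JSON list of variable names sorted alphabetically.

def/use:
  n0: def={d,j,y} ue=∅
  n1: def={j} ue=∅
  n2: def={n} ue=∅
  n3: def={g} ue={n}
  n4: def={d,g} ue=∅
  n5: def={g} ue={d,y}
  n6: def={g,n,t} ue=∅
  n7: def={d,y} ue={d}

Live sets:
  live n0: ∅→{d,y}
  live n1: {d,y}→{d,y}
  live n2: {d,y}→{d,n,y}
  live n3: {d,n,y}→{d,y}
  live n4: ∅→{d}
  live n5: {d,y}→{d}
  live n6: ∅→∅
  live n7: {d}→∅

Interfere edges:
  d: {g,j,n,y}
  g: {d,n,t,y}
  j: {d,y}
  n: {d,g,t,y}
  t: {g,n}
  y: {d,g,j,n}

N(g) = ["d", "n", "t", "y"]

Answer: ["d", "n", "t", "y"]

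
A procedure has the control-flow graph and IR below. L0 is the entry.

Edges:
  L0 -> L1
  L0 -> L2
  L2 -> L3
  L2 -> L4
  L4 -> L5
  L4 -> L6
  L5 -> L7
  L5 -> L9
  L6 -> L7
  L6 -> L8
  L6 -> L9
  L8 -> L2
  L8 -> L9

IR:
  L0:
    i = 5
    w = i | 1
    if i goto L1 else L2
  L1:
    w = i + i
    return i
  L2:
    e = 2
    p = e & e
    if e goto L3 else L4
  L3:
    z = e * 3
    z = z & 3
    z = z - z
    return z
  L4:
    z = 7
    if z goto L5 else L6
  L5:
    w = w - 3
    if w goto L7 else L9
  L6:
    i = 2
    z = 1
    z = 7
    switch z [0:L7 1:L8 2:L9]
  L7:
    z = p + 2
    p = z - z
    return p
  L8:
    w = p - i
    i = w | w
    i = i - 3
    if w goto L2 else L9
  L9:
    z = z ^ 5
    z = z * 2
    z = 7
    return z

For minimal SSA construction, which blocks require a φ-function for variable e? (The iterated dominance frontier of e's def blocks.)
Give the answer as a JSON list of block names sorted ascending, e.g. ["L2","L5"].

Answer: ["L2"]

Analysis:
idom tree: L1←L0 L2←L0 L3←L2 L4←L2 L5←L4 L6←L4 L7←L4 L8←L6 L9←L4
Dom at joins:
  L2: preds {L0,L8}: {L0} ∩ {L0,L2,L4,L6,L8} = {L0}; idom=L0
  L7: preds {L5,L6}: {L0,L2,L4,L5} ∩ {L0,L2,L4,L6} = {L0,L2,L4}; idom=L4
  L9: preds {L5,L6,L8}: {L0,L2,L4,L5} ∩ {L0,L2,L4,L6} ∩ {L0,L2,L4,L6,L8} = {L0,L2,L4}; idom=L4

DF walk-up:
  L2←L0: walk · to L0
  L2←L8: walk L8→L6→L4→L2 to L0
  L7←L5: walk L5 to L4
  L7←L6: walk L6 to L4
  L9←L5: walk L5 to L4
  L9←L6: walk L6 to L4
  L9←L8: walk L8→L6 to L4
  L0: DF=∅
  L1: DF=∅
  L2: DF={L2}
  L3: DF=∅
  L4: DF={L2}
  L5: DF={L7,L9}
  L6: DF={L2,L7,L9}
  L7: DF=∅
  L8: DF={L2,L9}
  L9: DF=∅

φ for e: defs {L2}
  DF⁺ = {L2}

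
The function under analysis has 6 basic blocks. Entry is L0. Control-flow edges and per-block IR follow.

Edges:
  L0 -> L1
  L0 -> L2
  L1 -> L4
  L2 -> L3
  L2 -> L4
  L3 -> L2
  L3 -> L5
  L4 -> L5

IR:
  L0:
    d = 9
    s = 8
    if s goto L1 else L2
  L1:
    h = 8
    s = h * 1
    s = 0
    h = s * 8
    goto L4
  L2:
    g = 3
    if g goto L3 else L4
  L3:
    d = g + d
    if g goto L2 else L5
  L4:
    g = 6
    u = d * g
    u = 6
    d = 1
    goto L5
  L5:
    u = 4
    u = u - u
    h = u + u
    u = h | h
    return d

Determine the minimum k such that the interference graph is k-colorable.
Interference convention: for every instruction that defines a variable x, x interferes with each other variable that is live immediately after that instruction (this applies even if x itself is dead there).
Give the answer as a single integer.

Per-block:
  L0: {d,s} / ∅
  L1: {h,s} / ∅
  L2: {g} / ∅
  L3: {d} / {d,g}
  L4: {d,g,u} / {d}
  L5: {h,u} / {d}

Backward fixpoint:
  L0: in=∅ out={d}
  L1: in={d} out={d}
  L2: in={d} out={d,g}
  L3: in={d,g} out={d}
  L4: in={d} out={d}
  L5: in={d} out=∅

Conflict graph:
  d: {g,h,s,u}
  g: {d}
  h: {d}
  s: {d}
  u: {d}

Registers:
  clique {d,g} ⇒ need ≥ 2
  2-colouring: r0={d}  r1={g,h,s,u}
  χ = 2

Answer: 2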